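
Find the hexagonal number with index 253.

The 253rd hexagonal number is n(2n−1) with n = 253.
253·(2·253 − 1) = 253·505 = 127765.

127765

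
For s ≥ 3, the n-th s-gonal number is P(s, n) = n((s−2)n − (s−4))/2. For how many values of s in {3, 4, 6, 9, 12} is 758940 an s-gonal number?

1

s = 3: P(3, 1231) = 758296 and P(3, 1232) = 759528; 758940 is not s-gonal.
s = 4: P(4, 871) = 758641 and P(4, 872) = 760384; 758940 is not s-gonal.
s = 6: P(6, 616) = 758296 and P(6, 617) = 760761; 758940 is not s-gonal.
s = 9: P(9, 466) = 758881 and P(9, 467) = 762144; 758940 is not s-gonal.
s = 12: P(12, 390) = 758940. ✓
Hits: s ∈ {12} → 1.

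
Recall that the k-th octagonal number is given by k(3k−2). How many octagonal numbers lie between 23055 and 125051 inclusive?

117

The n-th octagonal number is n(3n−2).
Smallest index with value ≥ 23055: n = 88 (giving 23056).
Largest index with value ≤ 125051: n = 204 (giving 124440).
Indices 88 through 204: 117 terms.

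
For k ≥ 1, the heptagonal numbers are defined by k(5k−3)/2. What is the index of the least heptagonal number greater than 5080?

Solve n(5n−3)/2 > 5080 for integer n.
The largest n with value ≤ 5080 is 45 (since 4995 ≤ 5080 < 5221), so the first above is n = 46, value 5221.

46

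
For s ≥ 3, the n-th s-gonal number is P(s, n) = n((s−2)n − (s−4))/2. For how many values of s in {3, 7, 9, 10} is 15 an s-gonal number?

s = 3: P(3, 5) = 15. ✓
s = 7: P(7, 2) = 7 and P(7, 3) = 18; 15 is not s-gonal.
s = 9: P(9, 2) = 9 and P(9, 3) = 24; 15 is not s-gonal.
s = 10: P(10, 2) = 10 and P(10, 3) = 27; 15 is not s-gonal.
Hits: s ∈ {3} → 1.

1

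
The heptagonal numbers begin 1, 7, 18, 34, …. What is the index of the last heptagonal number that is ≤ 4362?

42

Solve n(5n−3)/2 ≤ 4362 for integer n.
n = 42 gives 4347 ≤ 4362, while n = 43 gives 4558 > 4362; so the answer is index 42.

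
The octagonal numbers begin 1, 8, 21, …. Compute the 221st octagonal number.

146081

The 221st octagonal number is n(3n−2) with n = 221.
221·(3·221 − 2) = 221·661 = 146081.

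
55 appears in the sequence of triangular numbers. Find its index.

Set n(n+1)/2 = 55, giving n² + n − 110 = 0.
So n = (-1 + 21) / 2 = 20/2 = 10.
Check: 10·11/2 = 55. ✓

10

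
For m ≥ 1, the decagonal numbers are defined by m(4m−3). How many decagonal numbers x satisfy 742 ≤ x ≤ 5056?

The n-th decagonal number is n(4n−3).
Smallest index with value ≥ 742: n = 14 (giving 742).
Largest index with value ≤ 5056: n = 35 (giving 4795).
Indices 14 through 35: 22 terms.

22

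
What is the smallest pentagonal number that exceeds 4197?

Solve n(3n−1)/2 > 4197 for integer n.
The largest n with value ≤ 4197 is 53 (since 4187 ≤ 4197 < 4347), so the first above is n = 54, value 4347.

4347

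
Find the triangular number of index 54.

The 54th triangular number is n(n+1)/2 with n = 54.
54·55/2 = 2970/2 = 1485.

1485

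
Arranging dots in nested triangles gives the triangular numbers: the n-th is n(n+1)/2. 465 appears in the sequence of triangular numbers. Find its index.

30

Set n(n+1)/2 = 465, giving n² + n − 930 = 0.
So n = (-1 + 61) / 2 = 60/2 = 30.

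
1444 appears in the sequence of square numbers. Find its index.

We need n² = 1444, so n = √1444 = 38.

38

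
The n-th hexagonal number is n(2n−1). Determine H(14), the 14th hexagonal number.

14·(2·14 − 1) = 14·27 = 378.

378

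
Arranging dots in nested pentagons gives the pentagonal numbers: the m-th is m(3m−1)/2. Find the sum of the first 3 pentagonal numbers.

18

Σ i(3i−1)/2 = (3Σi² − Σi) / 2 over i = 1..3.
Σi = 6 and Σi² = 14.
(3·14 − 1·6) / 2 = 36/2 = 18.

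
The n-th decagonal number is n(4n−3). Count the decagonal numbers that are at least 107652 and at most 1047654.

The n-th decagonal number is n(4n−3).
Smallest index with value ≥ 107652: n = 165 (giving 108405).
Largest index with value ≤ 1047654: n = 512 (giving 1047040).
Indices 165 through 512: 348 terms.

348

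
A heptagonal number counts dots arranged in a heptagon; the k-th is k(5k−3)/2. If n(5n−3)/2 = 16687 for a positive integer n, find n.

82

Set n(5n−3)/2 = 16687, giving 5n² − 3n − 33374 = 0.
So n = (3 + 817) / 10 = 820/10 = 82.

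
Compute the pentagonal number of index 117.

The 117th pentagonal number is n(3n−1)/2 with n = 117.
117·(3·117 − 1)/2 = 117·350/2 = 117·175 = 20475.

20475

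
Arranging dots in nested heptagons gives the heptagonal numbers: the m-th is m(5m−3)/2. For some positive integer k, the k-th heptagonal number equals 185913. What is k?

Set n(5n−3)/2 = 185913, giving 5n² − 3n − 371826 = 0.
The discriminant is 9 + 40·185913 = 7436529, and √7436529 = 2727.
So n = (3 + 2727) / 10 = 2730/10 = 273.

273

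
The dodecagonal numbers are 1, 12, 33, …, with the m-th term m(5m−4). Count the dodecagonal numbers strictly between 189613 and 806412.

206

The n-th dodecagonal number is n(5n−4).
Smallest index with value > 189613: n = 196 (giving 191296).
Largest index with value < 806412: n = 401 (giving 802401).
Indices 196 through 401: 206 terms.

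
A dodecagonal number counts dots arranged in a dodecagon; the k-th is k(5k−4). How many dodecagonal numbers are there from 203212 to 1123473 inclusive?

273

The n-th dodecagonal number is n(5n−4).
Smallest index with value ≥ 203212: n = 202 (giving 203212).
Largest index with value ≤ 1123473: n = 474 (giving 1121484).
Indices 202 through 474: 273 terms.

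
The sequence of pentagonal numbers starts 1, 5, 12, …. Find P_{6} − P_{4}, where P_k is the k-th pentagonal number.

29

6·(3·6 − 1)/2 = 51 and 4·(3·4 − 1)/2 = 22.
Difference: 51 − 22 = 29.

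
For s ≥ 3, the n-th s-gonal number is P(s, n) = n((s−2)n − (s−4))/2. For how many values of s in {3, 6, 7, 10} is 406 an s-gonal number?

s = 3: P(3, 28) = 406. ✓
s = 6: P(6, 14) = 378 and P(6, 15) = 435; 406 is not s-gonal.
s = 7: P(7, 13) = 403 and P(7, 14) = 469; 406 is not s-gonal.
s = 10: P(10, 10) = 370 and P(10, 11) = 451; 406 is not s-gonal.
Hits: s ∈ {3} → 1.

1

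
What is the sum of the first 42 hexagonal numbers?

50267

Σ i(2i−1) = 2Σi² − Σi over i = 1..42.
Σi = 903 and Σi² = 25585.
2·25585 − 1·903 = 50267.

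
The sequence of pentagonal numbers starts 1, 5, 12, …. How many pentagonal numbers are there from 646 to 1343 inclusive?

The n-th pentagonal number is n(3n−1)/2.
Smallest index with value ≥ 646: n = 21 (giving 651).
Largest index with value ≤ 1343: n = 30 (giving 1335).
Indices 21 through 30: 10 terms.

10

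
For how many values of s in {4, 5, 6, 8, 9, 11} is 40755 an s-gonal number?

2

s = 4: P(4, 201) = 40401 and P(4, 202) = 40804; 40755 is not s-gonal.
s = 5: P(5, 165) = 40755. ✓
s = 6: P(6, 143) = 40755. ✓
s = 8: P(8, 116) = 40136 and P(8, 117) = 40833; 40755 is not s-gonal.
s = 9: P(9, 108) = 40554 and P(9, 109) = 41311; 40755 is not s-gonal.
s = 11: P(11, 95) = 40280 and P(11, 96) = 41136; 40755 is not s-gonal.
Hits: s ∈ {5, 6} → 2.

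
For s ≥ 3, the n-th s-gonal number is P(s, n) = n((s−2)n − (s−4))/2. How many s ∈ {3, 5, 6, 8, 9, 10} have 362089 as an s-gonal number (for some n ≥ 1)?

s = 3: P(3, 850) = 361675 and P(3, 851) = 362526; 362089 is not s-gonal.
s = 5: P(5, 491) = 361376 and P(5, 492) = 362850; 362089 is not s-gonal.
s = 6: P(6, 425) = 360825 and P(6, 426) = 362526; 362089 is not s-gonal.
s = 8: P(8, 347) = 360533 and P(8, 348) = 362616; 362089 is not s-gonal.
s = 9: P(9, 322) = 362089. ✓
s = 10: P(10, 301) = 361501 and P(10, 302) = 363910; 362089 is not s-gonal.
Hits: s ∈ {9} → 1.

1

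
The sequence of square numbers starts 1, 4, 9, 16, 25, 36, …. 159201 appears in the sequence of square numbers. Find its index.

We need n² = 159201, so n = √159201 = 399.
Check: 399² = 159201. ✓

399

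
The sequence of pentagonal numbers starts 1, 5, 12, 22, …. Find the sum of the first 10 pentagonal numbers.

550

Σ i(3i−1)/2 = (3Σi² − Σi) / 2 over i = 1..10.
Σi = 55 and Σi² = 385.
(3·385 − 1·55) / 2 = 1100/2 = 550.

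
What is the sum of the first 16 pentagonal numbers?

Σ i(3i−1)/2 = (3Σi² − Σi) / 2 over i = 1..16.
Σi = 136 and Σi² = 1496.
(3·1496 − 1·136) / 2 = 4352/2 = 2176.

2176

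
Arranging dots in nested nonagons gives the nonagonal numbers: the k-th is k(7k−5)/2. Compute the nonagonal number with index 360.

The 360th nonagonal number is n(7n−5)/2 with n = 360.
360·(7·360 − 5)/2 = 360·2515/2 = 452700.

452700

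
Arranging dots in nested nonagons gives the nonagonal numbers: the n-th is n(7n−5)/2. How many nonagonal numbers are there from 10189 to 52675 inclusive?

69

The n-th nonagonal number is n(7n−5)/2.
Smallest index with value ≥ 10189: n = 55 (giving 10450).
Largest index with value ≤ 52675: n = 123 (giving 52644).
Indices 55 through 123: 69 terms.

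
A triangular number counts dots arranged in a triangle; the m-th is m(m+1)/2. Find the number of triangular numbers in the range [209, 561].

The n-th triangular number is n(n+1)/2.
Smallest index with value ≥ 209: n = 20 (giving 210).
Largest index with value ≤ 561: n = 33 (giving 561).
Indices 20 through 33: 14 terms.

14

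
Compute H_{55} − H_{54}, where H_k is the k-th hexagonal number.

Consecutive hexagonal numbers differ by 4n − 3: here 4·55 − 3 = 217.

217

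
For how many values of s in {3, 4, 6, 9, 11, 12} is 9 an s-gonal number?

s = 3: P(3, 3) = 6 and P(3, 4) = 10; 9 is not s-gonal.
s = 4: P(4, 3) = 9. ✓
s = 6: P(6, 2) = 6 and P(6, 3) = 15; 9 is not s-gonal.
s = 9: P(9, 2) = 9. ✓
s = 11: P(11, 1) = 1 and P(11, 2) = 11; 9 is not s-gonal.
s = 12: P(12, 1) = 1 and P(12, 2) = 12; 9 is not s-gonal.
Hits: s ∈ {4, 9} → 2.

2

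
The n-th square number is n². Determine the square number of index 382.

The 382nd square number is n² with n = 382.
382² = 145924.

145924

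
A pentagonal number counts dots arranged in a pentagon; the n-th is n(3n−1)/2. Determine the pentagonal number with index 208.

64792

The 208th pentagonal number is n(3n−1)/2 with n = 208.
208·(3·208 − 1)/2 = 208·623/2 = 64792.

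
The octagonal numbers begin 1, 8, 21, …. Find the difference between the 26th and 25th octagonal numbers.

Consecutive octagonal numbers differ by 6n − 5: here 6·26 − 5 = 151.

151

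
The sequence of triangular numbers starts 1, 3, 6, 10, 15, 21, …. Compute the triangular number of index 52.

52·53/2 = 2756/2 = 1378.

1378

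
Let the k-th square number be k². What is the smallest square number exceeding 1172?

1225

Solve n² > 1172 for integer n.
The largest n with value ≤ 1172 is 34 (since 1156 ≤ 1172 < 1225), so the first above is n = 35, value 1225.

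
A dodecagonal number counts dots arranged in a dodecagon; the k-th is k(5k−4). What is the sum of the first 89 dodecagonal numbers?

Σ i(5i−4) = 5Σi² − 4Σi over i = 1..89.
Σi = 4005 and Σi² = 238965.
5·238965 − 4·4005 = 1178805.

1178805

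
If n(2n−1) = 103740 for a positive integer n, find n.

228

Set n(2n−1) = 103740, giving 2n² − n − 103740 = 0.
So n = (1 + 911) / 4 = 912/4 = 228.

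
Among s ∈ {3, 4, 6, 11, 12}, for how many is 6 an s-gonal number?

s = 3: P(3, 3) = 6. ✓
s = 4: P(4, 2) = 4 and P(4, 3) = 9; 6 is not s-gonal.
s = 6: P(6, 2) = 6. ✓
s = 11: P(11, 1) = 1 and P(11, 2) = 11; 6 is not s-gonal.
s = 12: P(12, 1) = 1 and P(12, 2) = 12; 6 is not s-gonal.
Hits: s ∈ {3, 6} → 2.

2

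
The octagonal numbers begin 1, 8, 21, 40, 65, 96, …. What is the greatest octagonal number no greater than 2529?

Solve n(3n−2) ≤ 2529 for integer n.
n = 29 gives 2465 ≤ 2529, while n = 30 gives 2640 > 2529; so the answer is 2465.

2465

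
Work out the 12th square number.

144

The 12th square number is n² with n = 12.
12² = 144.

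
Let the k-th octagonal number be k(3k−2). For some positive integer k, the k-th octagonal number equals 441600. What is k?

Set n(3n−2) = 441600, giving 3n² − 2n − 441600 = 0.
So n = (2 + 2302) / 6 = 2304/6 = 384.
Check: 384·(3·384 − 2) = 441600. ✓

384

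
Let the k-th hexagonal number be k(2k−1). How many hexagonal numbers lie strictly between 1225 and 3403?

16

The n-th hexagonal number is n(2n−1).
Smallest index with value > 1225: n = 26 (giving 1326).
Largest index with value < 3403: n = 41 (giving 3321).
Indices 26 through 41: 16 terms.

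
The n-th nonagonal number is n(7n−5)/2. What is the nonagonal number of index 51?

The 51st nonagonal number is n(7n−5)/2 with n = 51.
51·(7·51 − 5)/2 = 51·352/2 = 51·176 = 8976.

8976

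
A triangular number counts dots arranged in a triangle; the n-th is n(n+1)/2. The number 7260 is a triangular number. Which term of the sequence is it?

Set n(n+1)/2 = 7260, giving n² + n − 14520 = 0.
So n = (-1 + 241) / 2 = 240/2 = 120.
Check: 120·121/2 = 7260. ✓

120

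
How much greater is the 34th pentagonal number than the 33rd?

Consecutive pentagonal numbers differ by 3n − 2: here 3·34 − 2 = 100.

100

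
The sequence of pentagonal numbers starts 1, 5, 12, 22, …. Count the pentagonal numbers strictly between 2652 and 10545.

42

The n-th pentagonal number is n(3n−1)/2.
Smallest index with value > 2652: n = 43 (giving 2752).
Largest index with value < 10545: n = 84 (giving 10542).
Indices 43 through 84: 42 terms.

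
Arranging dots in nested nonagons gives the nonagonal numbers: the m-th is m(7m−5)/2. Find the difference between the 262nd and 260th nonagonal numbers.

3649

262·(7·262 − 5)/2 = 239599 and 260·(7·260 − 5)/2 = 235950.
Difference: 239599 − 235950 = 3649.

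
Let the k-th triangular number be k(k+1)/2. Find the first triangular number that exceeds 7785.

7875

Solve n(n+1)/2 > 7785 for integer n.
The largest n with value ≤ 7785 is 124 (since 7750 ≤ 7785 < 7875), so the first above is n = 125, value 7875.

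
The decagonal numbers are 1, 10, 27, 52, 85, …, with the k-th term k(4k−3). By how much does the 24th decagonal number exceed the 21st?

531

24·(4·24 − 3) = 2232 and 21·(4·21 − 3) = 1701.
Difference: 2232 − 1701 = 531.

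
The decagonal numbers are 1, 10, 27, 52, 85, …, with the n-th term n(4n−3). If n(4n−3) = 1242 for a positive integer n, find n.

18

Set n(4n−3) = 1242, giving 4n² − 3n − 1242 = 0.
The discriminant is 9 + 16·1242 = 19881, and √19881 = 141.
So n = (3 + 141) / 8 = 144/8 = 18.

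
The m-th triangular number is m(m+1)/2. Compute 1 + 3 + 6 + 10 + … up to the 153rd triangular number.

Σ i(i+1)/2 = (Σi² + Σi) / 2 over i = 1..153.
Σi = 11781 and Σi² = 1205589.
(1·1205589 + 1·11781) / 2 = 1217370/2 = 608685.

608685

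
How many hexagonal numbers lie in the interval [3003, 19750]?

The n-th hexagonal number is n(2n−1).
Smallest index with value ≥ 3003: n = 39 (giving 3003).
Largest index with value ≤ 19750: n = 99 (giving 19503).
Indices 39 through 99: 61 terms.

61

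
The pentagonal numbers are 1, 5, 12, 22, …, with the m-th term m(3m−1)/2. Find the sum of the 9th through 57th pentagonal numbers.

Σ i(3i−1)/2 = (3Σi² − Σi) / 2 over i = 9..57.
Σi = 1653 − 36 = 1617 and Σi² = 63365 − 204 = 63161.
(3·63161 − 1·1617) / 2 = 187866/2 = 93933.

93933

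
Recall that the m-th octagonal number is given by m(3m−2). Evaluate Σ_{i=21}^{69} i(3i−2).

Σ i(3i−2) = 3Σi² − 2Σi over i = 21..69.
Σi = 2415 − 210 = 2205 and Σi² = 111895 − 2870 = 109025.
3·109025 − 2·2205 = 322665.

322665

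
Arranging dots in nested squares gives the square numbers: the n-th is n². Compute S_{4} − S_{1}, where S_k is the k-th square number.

15

4² = 16 and 1² = 1.
Difference: 16 − 1 = 15.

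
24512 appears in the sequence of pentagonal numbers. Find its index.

128

Set n(3n−1)/2 = 24512, giving 3n² − n − 49024 = 0.
The discriminant is 1 + 24·24512 = 588289, and √588289 = 767.
So n = (1 + 767) / 6 = 768/6 = 128.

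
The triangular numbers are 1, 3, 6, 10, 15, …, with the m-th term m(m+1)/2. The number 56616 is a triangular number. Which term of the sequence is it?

336

Set n(n+1)/2 = 56616, giving n² + n − 113232 = 0.
So n = (-1 + 673) / 2 = 672/2 = 336.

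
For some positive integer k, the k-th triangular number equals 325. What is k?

Set n(n+1)/2 = 325, giving n² + n − 650 = 0.
The discriminant is 1 + 8·325 = 2601, and √2601 = 51.
So n = (-1 + 51) / 2 = 50/2 = 25.
Check: 25·26/2 = 325. ✓

25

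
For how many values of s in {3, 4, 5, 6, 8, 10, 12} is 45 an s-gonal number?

2

s = 3: P(3, 9) = 45. ✓
s = 4: P(4, 6) = 36 and P(4, 7) = 49; 45 is not s-gonal.
s = 5: P(5, 5) = 35 and P(5, 6) = 51; 45 is not s-gonal.
s = 6: P(6, 5) = 45. ✓
s = 8: P(8, 4) = 40 and P(8, 5) = 65; 45 is not s-gonal.
s = 10: P(10, 3) = 27 and P(10, 4) = 52; 45 is not s-gonal.
s = 12: P(12, 3) = 33 and P(12, 4) = 64; 45 is not s-gonal.
Hits: s ∈ {3, 6} → 2.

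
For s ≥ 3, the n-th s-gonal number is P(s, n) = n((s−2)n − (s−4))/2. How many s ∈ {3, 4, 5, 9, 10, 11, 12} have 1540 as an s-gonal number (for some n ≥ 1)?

s = 3: P(3, 55) = 1540. ✓
s = 4: P(4, 39) = 1521 and P(4, 40) = 1600; 1540 is not s-gonal.
s = 5: P(5, 32) = 1520 and P(5, 33) = 1617; 1540 is not s-gonal.
s = 9: P(9, 21) = 1491 and P(9, 22) = 1639; 1540 is not s-gonal.
s = 10: P(10, 20) = 1540. ✓
s = 11: P(11, 18) = 1395 and P(11, 19) = 1558; 1540 is not s-gonal.
s = 12: P(12, 17) = 1377 and P(12, 18) = 1548; 1540 is not s-gonal.
Hits: s ∈ {3, 10} → 2.

2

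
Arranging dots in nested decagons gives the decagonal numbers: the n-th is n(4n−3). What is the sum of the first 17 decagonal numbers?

Σ i(4i−3) = 4Σi² − 3Σi over i = 1..17.
Σi = 153 and Σi² = 1785.
4·1785 − 3·153 = 6681.

6681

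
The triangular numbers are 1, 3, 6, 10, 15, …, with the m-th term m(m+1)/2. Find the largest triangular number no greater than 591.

Solve n(n+1)/2 ≤ 591 for integer n.
n = 33 gives 561 ≤ 591, while n = 34 gives 595 > 591; so the answer is 561.

561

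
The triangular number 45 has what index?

Set n(n+1)/2 = 45, giving n² + n − 90 = 0.
So n = (-1 + 19) / 2 = 18/2 = 9.
Check: 9·10/2 = 45. ✓

9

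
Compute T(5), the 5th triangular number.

15

The 5th triangular number is n(n+1)/2 with n = 5.
5·6/2 = 30/2 = 15.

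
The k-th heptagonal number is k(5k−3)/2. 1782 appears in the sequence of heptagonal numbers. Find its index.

Set n(5n−3)/2 = 1782, giving 5n² − 3n − 3564 = 0.
The discriminant is 9 + 40·1782 = 71289, and √71289 = 267.
So n = (3 + 267) / 10 = 270/10 = 27.

27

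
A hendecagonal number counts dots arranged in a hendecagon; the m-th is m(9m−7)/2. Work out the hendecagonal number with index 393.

693645

The 393rd hendecagonal number is n(9n−7)/2 with n = 393.
393·(9·393 − 7)/2 = 393·3530/2 = 393·1765 = 693645.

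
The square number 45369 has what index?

213

We need n² = 45369, so n = √45369 = 213.
Check: 213² = 45369. ✓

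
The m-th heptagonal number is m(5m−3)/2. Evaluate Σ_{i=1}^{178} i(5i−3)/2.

4715576

Σ i(5i−3)/2 = (5Σi² − 3Σi) / 2 over i = 1..178.
Σi = 15931 and Σi² = 1895789.
(5·1895789 − 3·15931) / 2 = 9431152/2 = 4715576.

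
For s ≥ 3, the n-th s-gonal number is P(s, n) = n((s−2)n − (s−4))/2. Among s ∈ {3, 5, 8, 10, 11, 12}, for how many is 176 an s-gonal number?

2

s = 3: P(3, 18) = 171 and P(3, 19) = 190; 176 is not s-gonal.
s = 5: P(5, 11) = 176. ✓
s = 8: P(8, 8) = 176. ✓
s = 10: P(10, 7) = 175 and P(10, 8) = 232; 176 is not s-gonal.
s = 11: P(11, 6) = 141 and P(11, 7) = 196; 176 is not s-gonal.
s = 12: P(12, 6) = 156 and P(12, 7) = 217; 176 is not s-gonal.
Hits: s ∈ {5, 8} → 2.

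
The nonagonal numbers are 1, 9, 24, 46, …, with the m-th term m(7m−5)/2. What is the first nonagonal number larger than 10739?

10836

Solve n(7n−5)/2 > 10739 for integer n.
The largest n with value ≤ 10739 is 55 (since 10450 ≤ 10739 < 10836), so the first above is n = 56, value 10836.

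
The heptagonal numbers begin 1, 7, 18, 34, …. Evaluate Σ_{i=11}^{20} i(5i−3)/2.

Σ i(5i−3)/2 = (5Σi² − 3Σi) / 2 over i = 11..20.
Σi = 210 − 55 = 155 and Σi² = 2870 − 385 = 2485.
(5·2485 − 3·155) / 2 = 11960/2 = 5980.

5980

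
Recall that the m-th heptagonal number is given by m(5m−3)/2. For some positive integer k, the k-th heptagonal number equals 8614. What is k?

Set n(5n−3)/2 = 8614, giving 5n² − 3n − 17228 = 0.
The discriminant is 9 + 40·8614 = 344569, and √344569 = 587.
So n = (3 + 587) / 10 = 590/10 = 59.

59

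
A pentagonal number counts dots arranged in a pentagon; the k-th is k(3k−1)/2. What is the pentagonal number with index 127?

24130

127·(3·127 − 1)/2 = 127·380/2 = 127·190 = 24130.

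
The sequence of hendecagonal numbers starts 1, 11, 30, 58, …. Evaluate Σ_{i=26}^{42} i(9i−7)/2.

Σ i(9i−7)/2 = (9Σi² − 7Σi) / 2 over i = 26..42.
Σi = 903 − 325 = 578 and Σi² = 25585 − 5525 = 20060.
(9·20060 − 7·578) / 2 = 176494/2 = 88247.

88247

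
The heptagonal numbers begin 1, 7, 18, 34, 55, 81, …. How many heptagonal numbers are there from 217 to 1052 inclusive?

The n-th heptagonal number is n(5n−3)/2.
Smallest index with value ≥ 217: n = 10 (giving 235).
Largest index with value ≤ 1052: n = 20 (giving 970).
Indices 10 through 20: 11 terms.

11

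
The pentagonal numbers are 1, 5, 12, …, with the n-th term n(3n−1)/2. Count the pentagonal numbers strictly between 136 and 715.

12

The n-th pentagonal number is n(3n−1)/2.
Smallest index with value > 136: n = 10 (giving 145).
Largest index with value < 715: n = 21 (giving 651).
Indices 10 through 21: 12 terms.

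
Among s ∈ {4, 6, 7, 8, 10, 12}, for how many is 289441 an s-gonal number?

1

s = 4: P(4, 537) = 288369 and P(4, 538) = 289444; 289441 is not s-gonal.
s = 6: P(6, 380) = 288420 and P(6, 381) = 289941; 289441 is not s-gonal.
s = 7: P(7, 340) = 288490 and P(7, 341) = 290191; 289441 is not s-gonal.
s = 8: P(8, 310) = 287680 and P(8, 311) = 289541; 289441 is not s-gonal.
s = 10: P(10, 269) = 288637 and P(10, 270) = 290790; 289441 is not s-gonal.
s = 12: P(12, 241) = 289441. ✓
Hits: s ∈ {12} → 1.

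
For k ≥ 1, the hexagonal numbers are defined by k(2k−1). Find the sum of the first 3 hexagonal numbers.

22

Σ i(2i−1) = 2Σi² − Σi over i = 1..3.
Σi = 6 and Σi² = 14.
2·14 − 1·6 = 22.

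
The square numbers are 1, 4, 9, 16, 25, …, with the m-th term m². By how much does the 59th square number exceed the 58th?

n² − (n−1)² = 2n − 1, so 59² − 58² = 2·59 − 1 = 117.

117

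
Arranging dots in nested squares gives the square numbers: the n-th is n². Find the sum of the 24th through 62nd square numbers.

Σ_{i=24}^{62} i² = 81375 − 4324 = 77051.

77051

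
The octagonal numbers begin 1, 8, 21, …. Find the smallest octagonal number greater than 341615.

342056

Solve n(3n−2) > 341615 for integer n.
The largest n with value ≤ 341615 is 337 (since 340033 ≤ 341615 < 342056), so the first above is n = 338, value 342056.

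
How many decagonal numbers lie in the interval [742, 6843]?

28

The n-th decagonal number is n(4n−3).
Smallest index with value ≥ 742: n = 14 (giving 742).
Largest index with value ≤ 6843: n = 41 (giving 6601).
Indices 14 through 41: 28 terms.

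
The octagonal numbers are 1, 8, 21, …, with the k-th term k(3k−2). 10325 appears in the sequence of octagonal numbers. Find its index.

Set n(3n−2) = 10325, giving 3n² − 2n − 10325 = 0.
The discriminant is 4 + 12·10325 = 123904, and √123904 = 352.
So n = (2 + 352) / 6 = 354/6 = 59.

59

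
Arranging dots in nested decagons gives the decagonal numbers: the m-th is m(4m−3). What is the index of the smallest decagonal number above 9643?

Solve n(4n−3) > 9643 for integer n.
The largest n with value ≤ 9643 is 49 (since 9457 ≤ 9643 < 9850), so the first above is n = 50, value 9850.

50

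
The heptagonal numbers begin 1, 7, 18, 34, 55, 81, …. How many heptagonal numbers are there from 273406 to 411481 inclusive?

76

The n-th heptagonal number is n(5n−3)/2.
Smallest index with value ≥ 273406: n = 331 (giving 273406).
Largest index with value ≤ 411481: n = 406 (giving 411481).
Indices 331 through 406: 76 terms.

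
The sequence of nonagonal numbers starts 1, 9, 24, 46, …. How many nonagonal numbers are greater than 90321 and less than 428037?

The n-th nonagonal number is n(7n−5)/2.
Smallest index with value > 90321: n = 162 (giving 91449).
Largest index with value < 428037: n = 350 (giving 427875).
Indices 162 through 350: 189 terms.

189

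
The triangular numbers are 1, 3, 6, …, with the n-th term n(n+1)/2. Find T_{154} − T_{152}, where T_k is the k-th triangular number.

154·155/2 = 11935 and 152·153/2 = 11628.
Difference: 11935 − 11628 = 307.

307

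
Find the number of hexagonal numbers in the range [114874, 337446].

The n-th hexagonal number is n(2n−1).
Smallest index with value ≥ 114874: n = 240 (giving 114960).
Largest index with value ≤ 337446: n = 411 (giving 337431).
Indices 240 through 411: 172 terms.

172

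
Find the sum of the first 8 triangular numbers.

Σ i(i+1)/2 = (Σi² + Σi) / 2 over i = 1..8.
Σi = 36 and Σi² = 204.
(1·204 + 1·36) / 2 = 240/2 = 120.

120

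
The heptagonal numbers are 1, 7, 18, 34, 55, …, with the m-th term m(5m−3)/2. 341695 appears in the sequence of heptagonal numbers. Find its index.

Set n(5n−3)/2 = 341695, giving 5n² − 3n − 683390 = 0.
So n = (3 + 3697) / 10 = 3700/10 = 370.
Check: 370·(5·370 − 3)/2 = 341695. ✓

370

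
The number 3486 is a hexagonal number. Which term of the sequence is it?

Set n(2n−1) = 3486, giving 2n² − n − 3486 = 0.
The discriminant is 1 + 8·3486 = 27889, and √27889 = 167.
So n = (1 + 167) / 4 = 168/4 = 42.
Check: 42·(2·42 − 1) = 3486. ✓

42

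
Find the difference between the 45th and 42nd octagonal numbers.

45·(3·45 − 2) = 5985 and 42·(3·42 − 2) = 5208.
Difference: 5985 − 5208 = 777.

777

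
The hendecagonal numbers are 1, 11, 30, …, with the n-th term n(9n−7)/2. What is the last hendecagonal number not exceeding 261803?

Solve n(9n−7)/2 ≤ 261803 for integer n.
n = 241 gives 260521 ≤ 261803, while n = 242 gives 262691 > 261803; so the answer is 260521.

260521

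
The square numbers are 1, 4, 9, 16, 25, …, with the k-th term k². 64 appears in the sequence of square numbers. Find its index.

We need n² = 64, so n = √64 = 8.

8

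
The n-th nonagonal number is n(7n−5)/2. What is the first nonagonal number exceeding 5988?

Solve n(7n−5)/2 > 5988 for integer n.
The largest n with value ≤ 5988 is 41 (since 5781 ≤ 5988 < 6069), so the first above is n = 42, value 6069.

6069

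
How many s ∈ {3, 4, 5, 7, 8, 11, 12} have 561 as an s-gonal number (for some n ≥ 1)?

s = 3: P(3, 33) = 561. ✓
s = 4: P(4, 23) = 529 and P(4, 24) = 576; 561 is not s-gonal.
s = 5: P(5, 19) = 532 and P(5, 20) = 590; 561 is not s-gonal.
s = 7: P(7, 15) = 540 and P(7, 16) = 616; 561 is not s-gonal.
s = 8: P(8, 14) = 560 and P(8, 15) = 645; 561 is not s-gonal.
s = 11: P(11, 11) = 506 and P(11, 12) = 606; 561 is not s-gonal.
s = 12: P(12, 11) = 561. ✓
Hits: s ∈ {3, 12} → 2.

2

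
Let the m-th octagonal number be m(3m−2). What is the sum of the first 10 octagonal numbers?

Σ i(3i−2) = 3Σi² − 2Σi over i = 1..10.
Σi = 55 and Σi² = 385.
3·385 − 2·55 = 1045.

1045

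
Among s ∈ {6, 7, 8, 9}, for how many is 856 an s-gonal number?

1

s = 6: P(6, 20) = 780 and P(6, 21) = 861; 856 is not s-gonal.
s = 7: P(7, 18) = 783 and P(7, 19) = 874; 856 is not s-gonal.
s = 8: P(8, 17) = 833 and P(8, 18) = 936; 856 is not s-gonal.
s = 9: P(9, 16) = 856. ✓
Hits: s ∈ {9} → 1.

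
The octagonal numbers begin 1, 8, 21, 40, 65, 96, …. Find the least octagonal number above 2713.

2821

Solve n(3n−2) > 2713 for integer n.
The largest n with value ≤ 2713 is 30 (since 2640 ≤ 2713 < 2821), so the first above is n = 31, value 2821.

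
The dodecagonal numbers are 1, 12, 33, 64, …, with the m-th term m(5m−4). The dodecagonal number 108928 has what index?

148

Set n(5n−4) = 108928, giving 5n² − 4n − 108928 = 0.
So n = (4 + 1476) / 10 = 1480/10 = 148.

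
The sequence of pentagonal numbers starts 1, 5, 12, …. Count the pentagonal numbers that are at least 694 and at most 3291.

The n-th pentagonal number is n(3n−1)/2.
Smallest index with value ≥ 694: n = 22 (giving 715).
Largest index with value ≤ 3291: n = 47 (giving 3290).
Indices 22 through 47: 26 terms.

26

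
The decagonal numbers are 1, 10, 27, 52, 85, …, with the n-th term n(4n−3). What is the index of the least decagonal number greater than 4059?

33

Solve n(4n−3) > 4059 for integer n.
The largest n with value ≤ 4059 is 32 (since 4000 ≤ 4059 < 4257), so the first above is n = 33, value 4257.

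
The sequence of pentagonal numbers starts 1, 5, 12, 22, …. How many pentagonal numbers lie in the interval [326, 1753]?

The n-th pentagonal number is n(3n−1)/2.
Smallest index with value ≥ 326: n = 15 (giving 330).
Largest index with value ≤ 1753: n = 34 (giving 1717).
Indices 15 through 34: 20 terms.

20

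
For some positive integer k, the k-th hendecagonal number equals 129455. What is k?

Set n(9n−7)/2 = 129455, giving 9n² − 7n − 258910 = 0.
The discriminant is 49 + 72·129455 = 9320809, and √9320809 = 3053.
So n = (7 + 3053) / 18 = 3060/18 = 170.

170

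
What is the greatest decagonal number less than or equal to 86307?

85995

Solve n(4n−3) ≤ 86307 for integer n.
n = 147 gives 85995 ≤ 86307, while n = 148 gives 87172 > 86307; so the answer is 85995.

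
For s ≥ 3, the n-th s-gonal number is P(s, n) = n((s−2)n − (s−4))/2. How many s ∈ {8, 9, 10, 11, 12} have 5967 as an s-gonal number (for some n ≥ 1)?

1

s = 8: P(8, 44) = 5720 and P(8, 45) = 5985; 5967 is not s-gonal.
s = 9: P(9, 41) = 5781 and P(9, 42) = 6069; 5967 is not s-gonal.
s = 10: P(10, 39) = 5967. ✓
s = 11: P(11, 36) = 5706 and P(11, 37) = 6031; 5967 is not s-gonal.
s = 12: P(12, 34) = 5644 and P(12, 35) = 5985; 5967 is not s-gonal.
Hits: s ∈ {10} → 1.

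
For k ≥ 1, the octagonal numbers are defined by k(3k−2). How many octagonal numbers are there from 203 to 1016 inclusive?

The n-th octagonal number is n(3n−2).
Smallest index with value ≥ 203: n = 9 (giving 225).
Largest index with value ≤ 1016: n = 18 (giving 936).
Indices 9 through 18: 10 terms.

10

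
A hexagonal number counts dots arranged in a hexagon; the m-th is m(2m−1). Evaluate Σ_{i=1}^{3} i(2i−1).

22

Σ i(2i−1) = 2Σi² − Σi over i = 1..3.
Σi = 6 and Σi² = 14.
2·14 − 1·6 = 22.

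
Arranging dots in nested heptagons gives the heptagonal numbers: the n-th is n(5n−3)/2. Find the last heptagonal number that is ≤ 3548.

3367

Solve n(5n−3)/2 ≤ 3548 for integer n.
n = 37 gives 3367 ≤ 3548, while n = 38 gives 3553 > 3548; so the answer is 3367.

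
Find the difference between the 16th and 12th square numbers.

112

16² = 256 and 12² = 144.
Difference: 256 − 144 = 112.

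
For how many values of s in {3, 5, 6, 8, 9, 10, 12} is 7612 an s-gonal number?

s = 3: P(3, 122) = 7503 and P(3, 123) = 7626; 7612 is not s-gonal.
s = 5: P(5, 71) = 7526 and P(5, 72) = 7740; 7612 is not s-gonal.
s = 6: P(6, 61) = 7381 and P(6, 62) = 7626; 7612 is not s-gonal.
s = 8: P(8, 50) = 7400 and P(8, 51) = 7701; 7612 is not s-gonal.
s = 9: P(9, 46) = 7291 and P(9, 47) = 7614; 7612 is not s-gonal.
s = 10: P(10, 44) = 7612. ✓
s = 12: P(12, 39) = 7449 and P(12, 40) = 7840; 7612 is not s-gonal.
Hits: s ∈ {10} → 1.

1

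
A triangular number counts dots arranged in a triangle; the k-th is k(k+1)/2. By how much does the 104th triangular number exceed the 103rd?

104

Consecutive triangular numbers differ by n: T_{104} − T_{103} = 104.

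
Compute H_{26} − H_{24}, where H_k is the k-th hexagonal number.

26·(2·26 − 1) = 1326 and 24·(2·24 − 1) = 1128.
Difference: 1326 − 1128 = 198.

198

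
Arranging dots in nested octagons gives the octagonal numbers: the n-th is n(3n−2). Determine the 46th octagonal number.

6256

The 46th octagonal number is n(3n−2) with n = 46.
46·(3·46 − 2) = 46·136 = 6256.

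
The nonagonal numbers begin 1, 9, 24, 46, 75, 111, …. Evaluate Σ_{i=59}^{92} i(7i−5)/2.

Σ i(7i−5)/2 = (7Σi² − 5Σi) / 2 over i = 59..92.
Σi = 4278 − 1711 = 2567 and Σi² = 263810 − 66729 = 197081.
(7·197081 − 5·2567) / 2 = 1366732/2 = 683366.

683366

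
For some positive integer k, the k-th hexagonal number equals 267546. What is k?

Set n(2n−1) = 267546, giving 2n² − n − 267546 = 0.
The discriminant is 1 + 8·267546 = 2140369, and √2140369 = 1463.
So n = (1 + 1463) / 4 = 1464/4 = 366.
Check: 366·(2·366 − 1) = 267546. ✓

366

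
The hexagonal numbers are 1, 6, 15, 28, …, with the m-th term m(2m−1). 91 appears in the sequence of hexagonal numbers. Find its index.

Set n(2n−1) = 91, giving 2n² − n − 91 = 0.
The discriminant is 1 + 8·91 = 729, and √729 = 27.
So n = (1 + 27) / 4 = 28/4 = 7.

7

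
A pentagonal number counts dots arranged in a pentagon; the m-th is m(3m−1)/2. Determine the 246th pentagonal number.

The 246th pentagonal number is n(3n−1)/2 with n = 246.
246·(3·246 − 1)/2 = 246·737/2 = 90651.

90651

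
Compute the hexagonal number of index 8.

The 8th hexagonal number is n(2n−1) with n = 8.
8·(2·8 − 1) = 8·15 = 120.

120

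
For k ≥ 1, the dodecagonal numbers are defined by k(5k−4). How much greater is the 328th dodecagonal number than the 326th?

6532

328·(5·328 − 4) = 536608 and 326·(5·326 − 4) = 530076.
Difference: 536608 − 530076 = 6532.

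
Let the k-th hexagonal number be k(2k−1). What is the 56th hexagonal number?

6216

56·(2·56 − 1) = 56·111 = 6216.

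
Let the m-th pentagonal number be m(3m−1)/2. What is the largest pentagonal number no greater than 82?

70

Solve n(3n−1)/2 ≤ 82 for integer n.
n = 7 gives 70 ≤ 82, while n = 8 gives 92 > 82; so the answer is 70.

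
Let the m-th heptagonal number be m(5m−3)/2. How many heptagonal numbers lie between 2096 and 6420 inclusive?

The n-th heptagonal number is n(5n−3)/2.
Smallest index with value ≥ 2096: n = 30 (giving 2205).
Largest index with value ≤ 6420: n = 50 (giving 6175).
Indices 30 through 50: 21 terms.

21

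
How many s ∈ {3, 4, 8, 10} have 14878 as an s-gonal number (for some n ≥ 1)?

1

s = 3: P(3, 172) = 14878. ✓
s = 4: P(4, 121) = 14641 and P(4, 122) = 14884; 14878 is not s-gonal.
s = 8: P(8, 70) = 14560 and P(8, 71) = 14981; 14878 is not s-gonal.
s = 10: P(10, 61) = 14701 and P(10, 62) = 15190; 14878 is not s-gonal.
Hits: s ∈ {3} → 1.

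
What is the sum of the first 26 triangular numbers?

Σ i(i+1)/2 = (Σi² + Σi) / 2 over i = 1..26.
Σi = 351 and Σi² = 6201.
(1·6201 + 1·351) / 2 = 6552/2 = 3276.

3276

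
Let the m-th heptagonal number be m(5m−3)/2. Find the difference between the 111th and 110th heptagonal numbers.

Consecutive heptagonal numbers differ by 5n − 4: here 5·111 − 4 = 551.

551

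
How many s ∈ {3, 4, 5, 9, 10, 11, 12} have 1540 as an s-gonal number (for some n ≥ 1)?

s = 3: P(3, 55) = 1540. ✓
s = 4: P(4, 39) = 1521 and P(4, 40) = 1600; 1540 is not s-gonal.
s = 5: P(5, 32) = 1520 and P(5, 33) = 1617; 1540 is not s-gonal.
s = 9: P(9, 21) = 1491 and P(9, 22) = 1639; 1540 is not s-gonal.
s = 10: P(10, 20) = 1540. ✓
s = 11: P(11, 18) = 1395 and P(11, 19) = 1558; 1540 is not s-gonal.
s = 12: P(12, 17) = 1377 and P(12, 18) = 1548; 1540 is not s-gonal.
Hits: s ∈ {3, 10} → 2.

2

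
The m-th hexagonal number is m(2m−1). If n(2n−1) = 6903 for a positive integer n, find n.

Set n(2n−1) = 6903, giving 2n² − n − 6903 = 0.
So n = (1 + 235) / 4 = 236/4 = 59.
Check: 59·(2·59 − 1) = 6903. ✓

59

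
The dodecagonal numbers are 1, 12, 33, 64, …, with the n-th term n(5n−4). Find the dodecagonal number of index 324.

324·(5·324 − 4) = 324·1616 = 523584.

523584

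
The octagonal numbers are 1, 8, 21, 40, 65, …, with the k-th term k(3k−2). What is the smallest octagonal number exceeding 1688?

Solve n(3n−2) > 1688 for integer n.
The largest n with value ≤ 1688 is 24 (since 1680 ≤ 1688 < 1825), so the first above is n = 25, value 1825.

1825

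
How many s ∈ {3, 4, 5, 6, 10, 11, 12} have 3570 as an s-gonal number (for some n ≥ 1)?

1

s = 3: P(3, 84) = 3570. ✓
s = 4: P(4, 59) = 3481 and P(4, 60) = 3600; 3570 is not s-gonal.
s = 5: P(5, 48) = 3432 and P(5, 49) = 3577; 3570 is not s-gonal.
s = 6: P(6, 42) = 3486 and P(6, 43) = 3655; 3570 is not s-gonal.
s = 10: P(10, 30) = 3510 and P(10, 31) = 3751; 3570 is not s-gonal.
s = 11: P(11, 28) = 3430 and P(11, 29) = 3683; 3570 is not s-gonal.
s = 12: P(12, 27) = 3537 and P(12, 28) = 3808; 3570 is not s-gonal.
Hits: s ∈ {3} → 1.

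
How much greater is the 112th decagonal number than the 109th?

112·(4·112 − 3) = 49840 and 109·(4·109 − 3) = 47197.
Difference: 49840 − 47197 = 2643.

2643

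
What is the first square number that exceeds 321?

Solve n² > 321 for integer n.
The largest n with value ≤ 321 is 17 (since 289 ≤ 321 < 324), so the first above is n = 18, value 324.

324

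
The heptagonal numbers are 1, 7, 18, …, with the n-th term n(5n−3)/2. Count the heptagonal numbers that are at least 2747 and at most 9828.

The n-th heptagonal number is n(5n−3)/2.
Smallest index with value ≥ 2747: n = 34 (giving 2839).
Largest index with value ≤ 9828: n = 63 (giving 9828).
Indices 34 through 63: 30 terms.

30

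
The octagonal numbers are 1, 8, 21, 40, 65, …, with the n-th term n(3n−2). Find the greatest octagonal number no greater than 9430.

9296

Solve n(3n−2) ≤ 9430 for integer n.
n = 56 gives 9296 ≤ 9430, while n = 57 gives 9633 > 9430; so the answer is 9296.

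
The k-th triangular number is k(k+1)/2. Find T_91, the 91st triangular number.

The 91st triangular number is n(n+1)/2 with n = 91.
91·92/2 = 8372/2 = 4186.

4186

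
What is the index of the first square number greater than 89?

Solve n² > 89 for integer n.
The largest n with value ≤ 89 is 9 (since 81 ≤ 89 < 100), so the first above is n = 10, value 100.

10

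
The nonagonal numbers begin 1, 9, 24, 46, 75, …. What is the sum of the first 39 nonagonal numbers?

Σ i(7i−5)/2 = (7Σi² − 5Σi) / 2 over i = 1..39.
Σi = 780 and Σi² = 20540.
(7·20540 − 5·780) / 2 = 139880/2 = 69940.

69940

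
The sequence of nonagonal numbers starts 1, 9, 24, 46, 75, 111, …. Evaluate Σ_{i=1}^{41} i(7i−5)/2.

81221

Σ i(7i−5)/2 = (7Σi² − 5Σi) / 2 over i = 1..41.
Σi = 861 and Σi² = 23821.
(7·23821 − 5·861) / 2 = 162442/2 = 81221.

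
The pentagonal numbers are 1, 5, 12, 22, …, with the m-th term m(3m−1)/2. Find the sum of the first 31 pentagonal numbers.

Σ i(3i−1)/2 = (3Σi² − Σi) / 2 over i = 1..31.
Σi = 496 and Σi² = 10416.
(3·10416 − 1·496) / 2 = 30752/2 = 15376.

15376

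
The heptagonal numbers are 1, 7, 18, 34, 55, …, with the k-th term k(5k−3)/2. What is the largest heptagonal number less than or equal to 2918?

Solve n(5n−3)/2 ≤ 2918 for integer n.
n = 34 gives 2839 ≤ 2918, while n = 35 gives 3010 > 2918; so the answer is 2839.

2839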